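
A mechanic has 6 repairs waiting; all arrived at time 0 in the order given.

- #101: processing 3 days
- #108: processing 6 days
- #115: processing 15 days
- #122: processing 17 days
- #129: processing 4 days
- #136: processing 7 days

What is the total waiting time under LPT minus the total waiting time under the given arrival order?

LPT (decreasing processing time): #122 #115 #136 #108 #129 #101.
#122: waits 0, runs 0→17
#115: waits 17, runs 17→32
#136: waits 32, runs 32→39
#108: waits 39, runs 39→45
#129: waits 45, runs 45→49
#101: waits 49, runs 49→52
Sum = 0+17+32+39+45+49 = 182.
FIFO (arrival order): #101 #108 #115 #122 #129 #136.
#101: waits 0, runs 0→3
#108: waits 3, runs 3→9
#115: waits 9, runs 9→24
#122: waits 24, runs 24→41
#129: waits 41, runs 41→45
#136: waits 45, runs 45→52
Sum = 0+3+9+24+41+45 = 122.
Difference = 182 − 122 = 60.

60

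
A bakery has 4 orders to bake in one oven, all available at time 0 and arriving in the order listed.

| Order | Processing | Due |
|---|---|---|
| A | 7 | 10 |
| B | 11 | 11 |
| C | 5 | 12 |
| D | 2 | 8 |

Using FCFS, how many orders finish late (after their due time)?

3

FIFO (arrival order): A B C D.
A: 0→7, due 10, tardiness 0
B: 7→18, due 11, tardiness 7
C: 18→23, due 12, tardiness 11
D: 23→25, due 8, tardiness 17
Late orders: 3.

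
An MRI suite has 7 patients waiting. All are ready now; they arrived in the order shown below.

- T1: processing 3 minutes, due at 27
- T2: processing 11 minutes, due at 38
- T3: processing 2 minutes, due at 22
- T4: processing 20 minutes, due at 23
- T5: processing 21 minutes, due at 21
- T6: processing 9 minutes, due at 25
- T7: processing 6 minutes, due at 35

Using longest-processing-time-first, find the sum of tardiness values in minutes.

193

LPT (decreasing processing time): T5 T4 T2 T6 T7 T1 T3.
T5: 0→21, due 21, tardiness 0
T4: 21→41, due 23, tardiness 18
T2: 41→52, due 38, tardiness 14
T6: 52→61, due 25, tardiness 36
T7: 61→67, due 35, tardiness 32
T1: 67→70, due 27, tardiness 43
T3: 70→72, due 22, tardiness 50
Sum = 0+18+14+36+32+43+50 = 193.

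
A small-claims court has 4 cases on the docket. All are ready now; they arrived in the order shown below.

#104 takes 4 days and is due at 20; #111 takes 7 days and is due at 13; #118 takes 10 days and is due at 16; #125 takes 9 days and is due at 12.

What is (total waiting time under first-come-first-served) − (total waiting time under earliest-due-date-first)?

-15

FIFO (arrival order): #104 #111 #118 #125.
#104: waits 0, runs 0→4
#111: waits 4, runs 4→11
#118: waits 11, runs 11→21
#125: waits 21, runs 21→30
Sum = 0+4+11+21 = 36.
EDD (increasing due date): #125 #111 #118 #104.
#125: waits 0, runs 0→9
#111: waits 9, runs 9→16
#118: waits 16, runs 16→26
#104: waits 26, runs 26→30
Sum = 0+9+16+26 = 51.
Difference = 36 − 51 = -15.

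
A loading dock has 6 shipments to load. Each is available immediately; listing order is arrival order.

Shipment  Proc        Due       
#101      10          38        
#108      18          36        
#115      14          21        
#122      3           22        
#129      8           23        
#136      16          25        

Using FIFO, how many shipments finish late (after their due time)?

4

FIFO (arrival order): #101 #108 #115 #122 #129 #136.
#101: 0→10, due 38, tardiness 0
#108: 10→28, due 36, tardiness 0
#115: 28→42, due 21, tardiness 21
#122: 42→45, due 22, tardiness 23
#129: 45→53, due 23, tardiness 30
#136: 53→69, due 25, tardiness 44
Late shipments: 4.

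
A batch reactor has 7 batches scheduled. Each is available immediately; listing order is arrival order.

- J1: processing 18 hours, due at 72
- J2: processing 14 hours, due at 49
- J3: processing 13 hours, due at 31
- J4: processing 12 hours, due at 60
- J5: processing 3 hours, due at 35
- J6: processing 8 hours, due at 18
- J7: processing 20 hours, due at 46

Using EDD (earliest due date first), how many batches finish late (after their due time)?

3

EDD (increasing due date): J6 J3 J5 J7 J2 J4 J1.
J6: 0→8, due 18, tardiness 0
J3: 8→21, due 31, tardiness 0
J5: 21→24, due 35, tardiness 0
J7: 24→44, due 46, tardiness 0
J2: 44→58, due 49, tardiness 9
J4: 58→70, due 60, tardiness 10
J1: 70→88, due 72, tardiness 16
Late batches: 3.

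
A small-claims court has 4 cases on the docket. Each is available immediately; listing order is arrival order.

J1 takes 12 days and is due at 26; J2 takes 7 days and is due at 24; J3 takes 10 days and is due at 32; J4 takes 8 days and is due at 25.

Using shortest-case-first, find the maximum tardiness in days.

SPT (increasing processing time): J2 J4 J3 J1.
J2: 0→7, due 24, tardiness 0
J4: 7→15, due 25, tardiness 0
J3: 15→25, due 32, tardiness 0
J1: 25→37, due 26, tardiness 11
Maximum = 11.

11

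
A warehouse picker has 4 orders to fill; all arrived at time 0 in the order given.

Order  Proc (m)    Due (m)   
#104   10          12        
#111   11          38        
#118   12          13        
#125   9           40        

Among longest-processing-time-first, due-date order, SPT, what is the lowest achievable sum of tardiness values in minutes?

LPT (decreasing processing time): #118 #111 #104 #125.
#118: 0→12, due 13, tardiness 0
#111: 12→23, due 38, tardiness 0
#104: 23→33, due 12, tardiness 21
#125: 33→42, due 40, tardiness 2
Sum = 0+0+21+2 = 23.
EDD (increasing due date): #104 #118 #111 #125.
#104: 0→10, due 12, tardiness 0
#118: 10→22, due 13, tardiness 9
#111: 22→33, due 38, tardiness 0
#125: 33→42, due 40, tardiness 2
Sum = 0+9+0+2 = 11.
SPT (increasing processing time): #125 #104 #111 #118.
#125: 0→9, due 40, tardiness 0
#104: 9→19, due 12, tardiness 7
#111: 19→30, due 38, tardiness 0
#118: 30→42, due 13, tardiness 29
Sum = 0+7+0+29 = 36.
LPT 23, EDD 11, SPT 36 → minimum 11.

11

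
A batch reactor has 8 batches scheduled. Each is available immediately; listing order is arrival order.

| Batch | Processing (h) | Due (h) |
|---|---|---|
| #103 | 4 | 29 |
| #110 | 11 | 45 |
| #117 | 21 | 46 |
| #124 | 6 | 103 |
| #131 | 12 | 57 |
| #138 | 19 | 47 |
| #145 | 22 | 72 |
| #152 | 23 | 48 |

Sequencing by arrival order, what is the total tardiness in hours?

FIFO (arrival order): #103 #110 #117 #124 #131 #138 #145 #152.
#103: 0→4, due 29, tardiness 0
#110: 4→15, due 45, tardiness 0
#117: 15→36, due 46, tardiness 0
#124: 36→42, due 103, tardiness 0
#131: 42→54, due 57, tardiness 0
#138: 54→73, due 47, tardiness 26
#145: 73→95, due 72, tardiness 23
#152: 95→118, due 48, tardiness 70
Sum = 0+0+0+0+0+26+23+70 = 119.

119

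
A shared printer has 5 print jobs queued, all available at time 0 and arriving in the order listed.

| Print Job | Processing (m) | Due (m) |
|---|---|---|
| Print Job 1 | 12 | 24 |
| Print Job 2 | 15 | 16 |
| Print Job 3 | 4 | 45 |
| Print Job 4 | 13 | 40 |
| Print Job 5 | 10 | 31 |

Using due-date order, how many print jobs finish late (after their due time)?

EDD (increasing due date): Print Job 2 Print Job 1 Print Job 5 Print Job 4 Print Job 3.
Print Job 2: 0→15, due 16, tardiness 0
Print Job 1: 15→27, due 24, tardiness 3
Print Job 5: 27→37, due 31, tardiness 6
Print Job 4: 37→50, due 40, tardiness 10
Print Job 3: 50→54, due 45, tardiness 9
Late print jobs: 4.

4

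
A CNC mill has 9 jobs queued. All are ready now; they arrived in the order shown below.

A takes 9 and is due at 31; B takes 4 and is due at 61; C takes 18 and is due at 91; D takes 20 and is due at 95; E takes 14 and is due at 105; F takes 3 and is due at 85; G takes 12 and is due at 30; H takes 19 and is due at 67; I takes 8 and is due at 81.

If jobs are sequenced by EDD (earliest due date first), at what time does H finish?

44

EDD (increasing due date): G A B H I F C D E.
G: 0→12
A: 12→21
B: 21→25
H: 25→44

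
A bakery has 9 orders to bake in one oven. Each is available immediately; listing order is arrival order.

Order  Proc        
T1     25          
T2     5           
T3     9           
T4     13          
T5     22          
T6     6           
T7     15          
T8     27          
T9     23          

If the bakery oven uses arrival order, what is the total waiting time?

FIFO (arrival order): T1 T2 T3 T4 T5 T6 T7 T8 T9.
T1: waits 0, runs 0→25
T2: waits 25, runs 25→30
T3: waits 30, runs 30→39
T4: waits 39, runs 39→52
T5: waits 52, runs 52→74
T6: waits 74, runs 74→80
T7: waits 80, runs 80→95
T8: waits 95, runs 95→122
T9: waits 122, runs 122→145
Sum = 0+25+30+39+52+74+80+95+122 = 517.

517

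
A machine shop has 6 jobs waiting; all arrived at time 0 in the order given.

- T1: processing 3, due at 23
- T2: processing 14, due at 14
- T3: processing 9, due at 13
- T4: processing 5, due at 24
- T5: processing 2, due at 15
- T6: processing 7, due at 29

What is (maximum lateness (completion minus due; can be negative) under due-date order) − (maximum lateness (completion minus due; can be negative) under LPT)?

-14

EDD (increasing due date): T3 T2 T5 T1 T4 T6.
T3: 0→9, due 13, lateness -4
T2: 9→23, due 14, lateness 9
T5: 23→25, due 15, lateness 10
T1: 25→28, due 23, lateness 5
T4: 28→33, due 24, lateness 9
T6: 33→40, due 29, lateness 11
Maximum = 11.
LPT (decreasing processing time): T2 T3 T6 T4 T1 T5.
T2: 0→14, due 14, lateness 0
T3: 14→23, due 13, lateness 10
T6: 23→30, due 29, lateness 1
T4: 30→35, due 24, lateness 11
T1: 35→38, due 23, lateness 15
T5: 38→40, due 15, lateness 25
Maximum = 25.
Difference = 11 − 25 = -14.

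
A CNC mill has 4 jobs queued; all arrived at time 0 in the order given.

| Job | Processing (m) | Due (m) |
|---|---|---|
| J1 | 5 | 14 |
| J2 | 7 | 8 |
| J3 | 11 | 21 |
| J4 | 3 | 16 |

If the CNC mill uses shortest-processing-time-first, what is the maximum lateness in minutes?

7

SPT (increasing processing time): J4 J1 J2 J3.
J4: 0→3, due 16, lateness -13
J1: 3→8, due 14, lateness -6
J2: 8→15, due 8, lateness 7
J3: 15→26, due 21, lateness 5
Maximum = 7.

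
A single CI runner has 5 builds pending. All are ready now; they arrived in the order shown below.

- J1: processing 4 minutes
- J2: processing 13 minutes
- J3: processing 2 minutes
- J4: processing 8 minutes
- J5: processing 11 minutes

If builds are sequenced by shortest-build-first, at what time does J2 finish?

SPT (increasing processing time): J3 J1 J4 J5 J2.
J3: 0→2
J1: 2→6
J4: 6→14
J5: 14→25
J2: 25→38

38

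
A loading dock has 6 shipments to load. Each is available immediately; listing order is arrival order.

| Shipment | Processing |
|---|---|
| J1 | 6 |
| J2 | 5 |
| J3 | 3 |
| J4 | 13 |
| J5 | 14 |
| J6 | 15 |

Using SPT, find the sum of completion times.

149

SPT (increasing processing time): J3 J2 J1 J4 J5 J6.
J3: 0→3
J2: 3→8
J1: 8→14
J4: 14→27
J5: 27→41
J6: 41→56
Sum = 3+8+14+27+41+56 = 149.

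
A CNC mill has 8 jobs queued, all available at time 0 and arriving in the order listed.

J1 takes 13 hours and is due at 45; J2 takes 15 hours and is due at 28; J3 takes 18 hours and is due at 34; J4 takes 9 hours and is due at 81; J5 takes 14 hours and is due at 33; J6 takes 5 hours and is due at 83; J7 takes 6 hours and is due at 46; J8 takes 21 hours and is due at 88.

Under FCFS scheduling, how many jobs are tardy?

4

FIFO (arrival order): J1 J2 J3 J4 J5 J6 J7 J8.
J1: 0→13, due 45, tardiness 0
J2: 13→28, due 28, tardiness 0
J3: 28→46, due 34, tardiness 12
J4: 46→55, due 81, tardiness 0
J5: 55→69, due 33, tardiness 36
J6: 69→74, due 83, tardiness 0
J7: 74→80, due 46, tardiness 34
J8: 80→101, due 88, tardiness 13
Late jobs: 4.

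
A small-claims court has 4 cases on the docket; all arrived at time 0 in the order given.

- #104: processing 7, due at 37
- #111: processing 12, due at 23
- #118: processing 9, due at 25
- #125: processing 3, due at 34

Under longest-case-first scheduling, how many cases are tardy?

LPT (decreasing processing time): #111 #118 #104 #125.
#111: 0→12, due 23, tardiness 0
#118: 12→21, due 25, tardiness 0
#104: 21→28, due 37, tardiness 0
#125: 28→31, due 34, tardiness 0
Late cases: 0.

0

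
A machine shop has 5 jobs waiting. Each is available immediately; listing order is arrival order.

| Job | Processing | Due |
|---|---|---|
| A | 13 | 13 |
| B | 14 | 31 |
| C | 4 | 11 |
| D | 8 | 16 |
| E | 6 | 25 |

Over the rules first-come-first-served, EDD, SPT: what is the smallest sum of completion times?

FIFO (arrival order): A B C D E.
A: 0→13
B: 13→27
C: 27→31
D: 31→39
E: 39→45
Sum = 13+27+31+39+45 = 155.
EDD (increasing due date): C A D E B.
C: 0→4
A: 4→17
D: 17→25
E: 25→31
B: 31→45
Sum = 4+17+25+31+45 = 122.
SPT (increasing processing time): C E D A B.
C: 0→4
E: 4→10
D: 10→18
A: 18→31
B: 31→45
Sum = 4+10+18+31+45 = 108.
FIFO 155, EDD 122, SPT 108 → minimum 108.

108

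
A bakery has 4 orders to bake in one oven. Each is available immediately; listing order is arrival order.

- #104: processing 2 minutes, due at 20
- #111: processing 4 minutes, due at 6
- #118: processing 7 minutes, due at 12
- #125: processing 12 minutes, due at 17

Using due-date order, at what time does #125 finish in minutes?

EDD (increasing due date): #111 #118 #125 #104.
#111: 0→4
#118: 4→11
#125: 11→23

23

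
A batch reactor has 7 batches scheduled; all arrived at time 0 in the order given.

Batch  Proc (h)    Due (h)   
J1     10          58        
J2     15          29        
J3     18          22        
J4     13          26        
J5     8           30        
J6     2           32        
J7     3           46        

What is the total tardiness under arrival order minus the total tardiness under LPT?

FIFO (arrival order): J1 J2 J3 J4 J5 J6 J7.
J1: 0→10, due 58, tardiness 0
J2: 10→25, due 29, tardiness 0
J3: 25→43, due 22, tardiness 21
J4: 43→56, due 26, tardiness 30
J5: 56→64, due 30, tardiness 34
J6: 64→66, due 32, tardiness 34
J7: 66→69, due 46, tardiness 23
Sum = 0+0+21+30+34+34+23 = 142.
LPT (decreasing processing time): J3 J2 J4 J1 J5 J7 J6.
J3: 0→18, due 22, tardiness 0
J2: 18→33, due 29, tardiness 4
J4: 33→46, due 26, tardiness 20
J1: 46→56, due 58, tardiness 0
J5: 56→64, due 30, tardiness 34
J7: 64→67, due 46, tardiness 21
J6: 67→69, due 32, tardiness 37
Sum = 0+4+20+0+34+21+37 = 116.
Difference = 142 − 116 = 26.

26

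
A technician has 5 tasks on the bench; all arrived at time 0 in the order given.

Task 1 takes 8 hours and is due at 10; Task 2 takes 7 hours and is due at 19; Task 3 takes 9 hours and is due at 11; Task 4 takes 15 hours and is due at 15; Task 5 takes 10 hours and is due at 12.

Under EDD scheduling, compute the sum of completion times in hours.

143

EDD (increasing due date): Task 1 Task 3 Task 5 Task 4 Task 2.
Task 1: 0→8
Task 3: 8→17
Task 5: 17→27
Task 4: 27→42
Task 2: 42→49
Sum = 8+17+27+42+49 = 143.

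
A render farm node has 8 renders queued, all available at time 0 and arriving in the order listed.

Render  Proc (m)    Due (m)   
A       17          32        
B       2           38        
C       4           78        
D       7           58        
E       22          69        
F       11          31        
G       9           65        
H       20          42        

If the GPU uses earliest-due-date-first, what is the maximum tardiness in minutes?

19

EDD (increasing due date): F A B H D G E C.
F: 0→11, due 31, tardiness 0
A: 11→28, due 32, tardiness 0
B: 28→30, due 38, tardiness 0
H: 30→50, due 42, tardiness 8
D: 50→57, due 58, tardiness 0
G: 57→66, due 65, tardiness 1
E: 66→88, due 69, tardiness 19
C: 88→92, due 78, tardiness 14
Maximum = 19.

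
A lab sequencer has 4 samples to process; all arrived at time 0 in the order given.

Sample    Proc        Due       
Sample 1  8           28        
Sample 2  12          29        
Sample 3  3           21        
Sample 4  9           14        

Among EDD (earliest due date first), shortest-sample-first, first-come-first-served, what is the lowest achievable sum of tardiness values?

3

EDD (increasing due date): Sample 4 Sample 3 Sample 1 Sample 2.
Sample 4: 0→9, due 14, tardiness 0
Sample 3: 9→12, due 21, tardiness 0
Sample 1: 12→20, due 28, tardiness 0
Sample 2: 20→32, due 29, tardiness 3
Sum = 0+0+0+3 = 3.
SPT (increasing processing time): Sample 3 Sample 1 Sample 4 Sample 2.
Sample 3: 0→3, due 21, tardiness 0
Sample 1: 3→11, due 28, tardiness 0
Sample 4: 11→20, due 14, tardiness 6
Sample 2: 20→32, due 29, tardiness 3
Sum = 0+0+6+3 = 9.
FIFO (arrival order): Sample 1 Sample 2 Sample 3 Sample 4.
Sample 1: 0→8, due 28, tardiness 0
Sample 2: 8→20, due 29, tardiness 0
Sample 3: 20→23, due 21, tardiness 2
Sample 4: 23→32, due 14, tardiness 18
Sum = 0+0+2+18 = 20.
EDD 3, SPT 9, FIFO 20 → minimum 3.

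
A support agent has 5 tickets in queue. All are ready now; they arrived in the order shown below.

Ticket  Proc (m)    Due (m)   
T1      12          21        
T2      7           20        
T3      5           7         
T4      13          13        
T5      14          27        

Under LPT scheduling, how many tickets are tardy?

4

LPT (decreasing processing time): T5 T4 T1 T2 T3.
T5: 0→14, due 27, tardiness 0
T4: 14→27, due 13, tardiness 14
T1: 27→39, due 21, tardiness 18
T2: 39→46, due 20, tardiness 26
T3: 46→51, due 7, tardiness 44
Late tickets: 4.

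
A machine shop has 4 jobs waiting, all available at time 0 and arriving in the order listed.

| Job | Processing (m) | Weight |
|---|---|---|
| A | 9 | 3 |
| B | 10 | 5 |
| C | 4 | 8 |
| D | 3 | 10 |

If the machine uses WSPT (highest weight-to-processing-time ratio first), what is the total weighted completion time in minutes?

249

WSPT (decreasing weight/processing-time ratio): D C B A.
D: finishes 3, weight 10, w·C = 30
C: finishes 7, weight 8, w·C = 56
B: finishes 17, weight 5, w·C = 85
A: finishes 26, weight 3, w·C = 78
Sum = 30+56+85+78 = 249.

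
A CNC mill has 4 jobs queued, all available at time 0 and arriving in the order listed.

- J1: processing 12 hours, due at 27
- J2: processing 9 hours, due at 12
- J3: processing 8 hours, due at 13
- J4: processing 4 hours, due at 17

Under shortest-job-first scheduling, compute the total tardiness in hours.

15

SPT (increasing processing time): J4 J3 J2 J1.
J4: 0→4, due 17, tardiness 0
J3: 4→12, due 13, tardiness 0
J2: 12→21, due 12, tardiness 9
J1: 21→33, due 27, tardiness 6
Sum = 0+0+9+6 = 15.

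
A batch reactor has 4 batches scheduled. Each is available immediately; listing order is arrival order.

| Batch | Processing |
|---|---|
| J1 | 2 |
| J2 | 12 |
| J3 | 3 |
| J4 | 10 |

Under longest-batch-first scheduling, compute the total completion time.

LPT (decreasing processing time): J2 J4 J3 J1.
J2: 0→12
J4: 12→22
J3: 22→25
J1: 25→27
Sum = 12+22+25+27 = 86.

86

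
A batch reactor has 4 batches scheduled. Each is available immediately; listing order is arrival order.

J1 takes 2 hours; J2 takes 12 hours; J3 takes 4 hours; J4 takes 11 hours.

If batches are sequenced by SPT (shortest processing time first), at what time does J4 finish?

SPT (increasing processing time): J1 J3 J4 J2.
J1: 0→2
J3: 2→6
J4: 6→17

17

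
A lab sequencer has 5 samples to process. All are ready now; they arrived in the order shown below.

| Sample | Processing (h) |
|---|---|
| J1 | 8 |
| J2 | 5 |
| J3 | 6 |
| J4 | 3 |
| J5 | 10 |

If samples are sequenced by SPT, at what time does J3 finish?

SPT (increasing processing time): J4 J2 J3 J1 J5.
J4: 0→3
J2: 3→8
J3: 8→14

14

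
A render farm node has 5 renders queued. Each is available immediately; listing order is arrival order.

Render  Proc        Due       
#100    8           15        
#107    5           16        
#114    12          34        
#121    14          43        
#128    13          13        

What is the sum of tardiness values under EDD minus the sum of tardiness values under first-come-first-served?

-10

EDD (increasing due date): #128 #100 #107 #114 #121.
#128: 0→13, due 13, tardiness 0
#100: 13→21, due 15, tardiness 6
#107: 21→26, due 16, tardiness 10
#114: 26→38, due 34, tardiness 4
#121: 38→52, due 43, tardiness 9
Sum = 0+6+10+4+9 = 29.
FIFO (arrival order): #100 #107 #114 #121 #128.
#100: 0→8, due 15, tardiness 0
#107: 8→13, due 16, tardiness 0
#114: 13→25, due 34, tardiness 0
#121: 25→39, due 43, tardiness 0
#128: 39→52, due 13, tardiness 39
Sum = 0+0+0+0+39 = 39.
Difference = 29 − 39 = -10.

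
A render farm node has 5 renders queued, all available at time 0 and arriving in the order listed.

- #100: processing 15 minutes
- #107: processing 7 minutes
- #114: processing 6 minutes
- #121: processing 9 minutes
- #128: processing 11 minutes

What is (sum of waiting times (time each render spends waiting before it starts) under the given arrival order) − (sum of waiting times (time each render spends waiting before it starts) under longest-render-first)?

FIFO (arrival order): #100 #107 #114 #121 #128.
#100: waits 0, runs 0→15
#107: waits 15, runs 15→22
#114: waits 22, runs 22→28
#121: waits 28, runs 28→37
#128: waits 37, runs 37→48
Sum = 0+15+22+28+37 = 102.
LPT (decreasing processing time): #100 #128 #121 #107 #114.
#100: waits 0, runs 0→15
#128: waits 15, runs 15→26
#121: waits 26, runs 26→35
#107: waits 35, runs 35→42
#114: waits 42, runs 42→48
Sum = 0+15+26+35+42 = 118.
Difference = 102 − 118 = -16.

-16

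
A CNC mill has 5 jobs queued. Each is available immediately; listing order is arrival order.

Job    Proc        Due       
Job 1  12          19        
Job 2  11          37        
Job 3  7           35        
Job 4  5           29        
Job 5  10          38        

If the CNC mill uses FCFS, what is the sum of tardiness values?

FIFO (arrival order): Job 1 Job 2 Job 3 Job 4 Job 5.
Job 1: 0→12, due 19, tardiness 0
Job 2: 12→23, due 37, tardiness 0
Job 3: 23→30, due 35, tardiness 0
Job 4: 30→35, due 29, tardiness 6
Job 5: 35→45, due 38, tardiness 7
Sum = 0+0+0+6+7 = 13.

13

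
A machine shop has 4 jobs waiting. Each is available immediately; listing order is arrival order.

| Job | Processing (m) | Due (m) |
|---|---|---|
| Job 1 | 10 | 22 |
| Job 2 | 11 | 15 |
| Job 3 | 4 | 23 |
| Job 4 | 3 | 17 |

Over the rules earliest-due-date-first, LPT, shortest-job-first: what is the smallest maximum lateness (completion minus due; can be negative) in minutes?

EDD (increasing due date): Job 2 Job 4 Job 1 Job 3.
Job 2: 0→11, due 15, lateness -4
Job 4: 11→14, due 17, lateness -3
Job 1: 14→24, due 22, lateness 2
Job 3: 24→28, due 23, lateness 5
Maximum = 5.
LPT (decreasing processing time): Job 2 Job 1 Job 3 Job 4.
Job 2: 0→11, due 15, lateness -4
Job 1: 11→21, due 22, lateness -1
Job 3: 21→25, due 23, lateness 2
Job 4: 25→28, due 17, lateness 11
Maximum = 11.
SPT (increasing processing time): Job 4 Job 3 Job 1 Job 2.
Job 4: 0→3, due 17, lateness -14
Job 3: 3→7, due 23, lateness -16
Job 1: 7→17, due 22, lateness -5
Job 2: 17→28, due 15, lateness 13
Maximum = 13.
EDD 5, LPT 11, SPT 13 → minimum 5.

5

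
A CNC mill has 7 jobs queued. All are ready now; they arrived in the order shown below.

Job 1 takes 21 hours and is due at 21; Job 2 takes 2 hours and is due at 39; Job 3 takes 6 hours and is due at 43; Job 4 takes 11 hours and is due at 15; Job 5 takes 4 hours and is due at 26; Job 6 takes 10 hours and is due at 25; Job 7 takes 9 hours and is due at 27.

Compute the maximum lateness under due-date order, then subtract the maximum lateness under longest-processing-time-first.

-7

EDD (increasing due date): Job 4 Job 1 Job 6 Job 5 Job 7 Job 2 Job 3.
Job 4: 0→11, due 15, lateness -4
Job 1: 11→32, due 21, lateness 11
Job 6: 32→42, due 25, lateness 17
Job 5: 42→46, due 26, lateness 20
Job 7: 46→55, due 27, lateness 28
Job 2: 55→57, due 39, lateness 18
Job 3: 57→63, due 43, lateness 20
Maximum = 28.
LPT (decreasing processing time): Job 1 Job 4 Job 6 Job 7 Job 3 Job 5 Job 2.
Job 1: 0→21, due 21, lateness 0
Job 4: 21→32, due 15, lateness 17
Job 6: 32→42, due 25, lateness 17
Job 7: 42→51, due 27, lateness 24
Job 3: 51→57, due 43, lateness 14
Job 5: 57→61, due 26, lateness 35
Job 2: 61→63, due 39, lateness 24
Maximum = 35.
Difference = 28 − 35 = -7.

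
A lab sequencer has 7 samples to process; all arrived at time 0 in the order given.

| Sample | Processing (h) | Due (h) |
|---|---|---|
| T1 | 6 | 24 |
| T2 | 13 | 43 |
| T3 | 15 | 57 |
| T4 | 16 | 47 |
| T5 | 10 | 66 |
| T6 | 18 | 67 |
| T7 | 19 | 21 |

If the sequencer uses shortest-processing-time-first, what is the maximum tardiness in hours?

76

SPT (increasing processing time): T1 T5 T2 T3 T4 T6 T7.
T1: 0→6, due 24, tardiness 0
T5: 6→16, due 66, tardiness 0
T2: 16→29, due 43, tardiness 0
T3: 29→44, due 57, tardiness 0
T4: 44→60, due 47, tardiness 13
T6: 60→78, due 67, tardiness 11
T7: 78→97, due 21, tardiness 76
Maximum = 76.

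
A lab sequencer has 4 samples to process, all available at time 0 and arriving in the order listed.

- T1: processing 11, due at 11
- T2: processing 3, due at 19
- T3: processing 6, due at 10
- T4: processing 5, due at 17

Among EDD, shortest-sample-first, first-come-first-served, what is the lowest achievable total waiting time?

EDD (increasing due date): T3 T1 T4 T2.
T3: waits 0, runs 0→6
T1: waits 6, runs 6→17
T4: waits 17, runs 17→22
T2: waits 22, runs 22→25
Sum = 0+6+17+22 = 45.
SPT (increasing processing time): T2 T4 T3 T1.
T2: waits 0, runs 0→3
T4: waits 3, runs 3→8
T3: waits 8, runs 8→14
T1: waits 14, runs 14→25
Sum = 0+3+8+14 = 25.
FIFO (arrival order): T1 T2 T3 T4.
T1: waits 0, runs 0→11
T2: waits 11, runs 11→14
T3: waits 14, runs 14→20
T4: waits 20, runs 20→25
Sum = 0+11+14+20 = 45.
EDD 45, SPT 25, FIFO 45 → minimum 25.

25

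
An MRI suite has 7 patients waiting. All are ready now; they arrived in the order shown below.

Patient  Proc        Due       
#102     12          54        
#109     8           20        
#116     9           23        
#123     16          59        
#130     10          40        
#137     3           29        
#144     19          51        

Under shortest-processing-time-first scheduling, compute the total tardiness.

26

SPT (increasing processing time): #137 #109 #116 #130 #102 #123 #144.
#137: 0→3, due 29, tardiness 0
#109: 3→11, due 20, tardiness 0
#116: 11→20, due 23, tardiness 0
#130: 20→30, due 40, tardiness 0
#102: 30→42, due 54, tardiness 0
#123: 42→58, due 59, tardiness 0
#144: 58→77, due 51, tardiness 26
Sum = 0+0+0+0+0+0+26 = 26.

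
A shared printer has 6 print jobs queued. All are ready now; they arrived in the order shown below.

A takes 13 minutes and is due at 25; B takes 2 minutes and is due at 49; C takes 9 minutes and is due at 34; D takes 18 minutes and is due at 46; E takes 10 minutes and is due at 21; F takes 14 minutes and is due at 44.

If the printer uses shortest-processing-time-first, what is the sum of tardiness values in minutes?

33

SPT (increasing processing time): B C E A F D.
B: 0→2, due 49, tardiness 0
C: 2→11, due 34, tardiness 0
E: 11→21, due 21, tardiness 0
A: 21→34, due 25, tardiness 9
F: 34→48, due 44, tardiness 4
D: 48→66, due 46, tardiness 20
Sum = 0+0+0+9+4+20 = 33.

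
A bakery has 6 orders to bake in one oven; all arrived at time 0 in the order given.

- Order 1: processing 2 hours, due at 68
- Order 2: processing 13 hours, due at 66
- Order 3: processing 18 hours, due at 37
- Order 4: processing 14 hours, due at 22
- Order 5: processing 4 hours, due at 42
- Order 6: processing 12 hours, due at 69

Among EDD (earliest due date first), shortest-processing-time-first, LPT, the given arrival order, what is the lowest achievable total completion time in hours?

165

EDD (increasing due date): Order 4 Order 3 Order 5 Order 2 Order 1 Order 6.
Order 4: 0→14
Order 3: 14→32
Order 5: 32→36
Order 2: 36→49
Order 1: 49→51
Order 6: 51→63
Sum = 14+32+36+49+51+63 = 245.
SPT (increasing processing time): Order 1 Order 5 Order 6 Order 2 Order 4 Order 3.
Order 1: 0→2
Order 5: 2→6
Order 6: 6→18
Order 2: 18→31
Order 4: 31→45
Order 3: 45→63
Sum = 2+6+18+31+45+63 = 165.
LPT (decreasing processing time): Order 3 Order 4 Order 2 Order 6 Order 5 Order 1.
Order 3: 0→18
Order 4: 18→32
Order 2: 32→45
Order 6: 45→57
Order 5: 57→61
Order 1: 61→63
Sum = 18+32+45+57+61+63 = 276.
FIFO (arrival order): Order 1 Order 2 Order 3 Order 4 Order 5 Order 6.
Order 1: 0→2
Order 2: 2→15
Order 3: 15→33
Order 4: 33→47
Order 5: 47→51
Order 6: 51→63
Sum = 2+15+33+47+51+63 = 211.
EDD 245, SPT 165, LPT 276, FIFO 211 → minimum 165.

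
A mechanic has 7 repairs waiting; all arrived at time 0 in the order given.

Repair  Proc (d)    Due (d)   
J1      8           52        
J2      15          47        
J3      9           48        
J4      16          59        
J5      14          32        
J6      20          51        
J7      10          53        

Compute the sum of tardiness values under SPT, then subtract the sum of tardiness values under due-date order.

-5

SPT (increasing processing time): J1 J3 J7 J5 J2 J4 J6.
J1: 0→8, due 52, tardiness 0
J3: 8→17, due 48, tardiness 0
J7: 17→27, due 53, tardiness 0
J5: 27→41, due 32, tardiness 9
J2: 41→56, due 47, tardiness 9
J4: 56→72, due 59, tardiness 13
J6: 72→92, due 51, tardiness 41
Sum = 0+0+0+9+9+13+41 = 72.
EDD (increasing due date): J5 J2 J3 J6 J1 J7 J4.
J5: 0→14, due 32, tardiness 0
J2: 14→29, due 47, tardiness 0
J3: 29→38, due 48, tardiness 0
J6: 38→58, due 51, tardiness 7
J1: 58→66, due 52, tardiness 14
J7: 66→76, due 53, tardiness 23
J4: 76→92, due 59, tardiness 33
Sum = 0+0+0+7+14+23+33 = 77.
Difference = 72 − 77 = -5.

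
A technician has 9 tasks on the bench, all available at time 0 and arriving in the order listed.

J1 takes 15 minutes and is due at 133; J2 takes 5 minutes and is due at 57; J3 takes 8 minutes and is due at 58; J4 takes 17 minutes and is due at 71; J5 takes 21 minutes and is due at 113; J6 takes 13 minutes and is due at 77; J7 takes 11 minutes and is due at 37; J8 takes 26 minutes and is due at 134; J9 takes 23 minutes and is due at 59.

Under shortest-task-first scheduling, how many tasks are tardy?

2

SPT (increasing processing time): J2 J3 J7 J6 J1 J4 J5 J9 J8.
J2: 0→5, due 57, tardiness 0
J3: 5→13, due 58, tardiness 0
J7: 13→24, due 37, tardiness 0
J6: 24→37, due 77, tardiness 0
J1: 37→52, due 133, tardiness 0
J4: 52→69, due 71, tardiness 0
J5: 69→90, due 113, tardiness 0
J9: 90→113, due 59, tardiness 54
J8: 113→139, due 134, tardiness 5
Late tasks: 2.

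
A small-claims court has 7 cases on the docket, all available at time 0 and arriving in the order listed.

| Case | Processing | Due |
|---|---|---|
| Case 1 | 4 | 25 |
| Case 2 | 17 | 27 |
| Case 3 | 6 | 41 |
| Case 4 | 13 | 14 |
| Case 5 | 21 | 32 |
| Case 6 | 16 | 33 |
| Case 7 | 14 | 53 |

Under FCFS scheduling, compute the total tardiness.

137

FIFO (arrival order): Case 1 Case 2 Case 3 Case 4 Case 5 Case 6 Case 7.
Case 1: 0→4, due 25, tardiness 0
Case 2: 4→21, due 27, tardiness 0
Case 3: 21→27, due 41, tardiness 0
Case 4: 27→40, due 14, tardiness 26
Case 5: 40→61, due 32, tardiness 29
Case 6: 61→77, due 33, tardiness 44
Case 7: 77→91, due 53, tardiness 38
Sum = 0+0+0+26+29+44+38 = 137.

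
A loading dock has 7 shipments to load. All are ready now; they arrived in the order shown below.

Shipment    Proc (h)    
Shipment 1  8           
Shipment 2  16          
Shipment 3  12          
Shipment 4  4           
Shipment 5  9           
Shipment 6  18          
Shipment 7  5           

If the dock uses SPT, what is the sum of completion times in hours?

SPT (increasing processing time): Shipment 4 Shipment 7 Shipment 1 Shipment 5 Shipment 3 Shipment 2 Shipment 6.
Shipment 4: 0→4
Shipment 7: 4→9
Shipment 1: 9→17
Shipment 5: 17→26
Shipment 3: 26→38
Shipment 2: 38→54
Shipment 6: 54→72
Sum = 4+9+17+26+38+54+72 = 220.

220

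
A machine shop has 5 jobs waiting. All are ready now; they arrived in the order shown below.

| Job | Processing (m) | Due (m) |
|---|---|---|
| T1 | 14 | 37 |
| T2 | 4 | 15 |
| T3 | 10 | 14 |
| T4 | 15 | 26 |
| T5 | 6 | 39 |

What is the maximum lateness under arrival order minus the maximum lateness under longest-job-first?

FIFO (arrival order): T1 T2 T3 T4 T5.
T1: 0→14, due 37, lateness -23
T2: 14→18, due 15, lateness 3
T3: 18→28, due 14, lateness 14
T4: 28→43, due 26, lateness 17
T5: 43→49, due 39, lateness 10
Maximum = 17.
LPT (decreasing processing time): T4 T1 T3 T5 T2.
T4: 0→15, due 26, lateness -11
T1: 15→29, due 37, lateness -8
T3: 29→39, due 14, lateness 25
T5: 39→45, due 39, lateness 6
T2: 45→49, due 15, lateness 34
Maximum = 34.
Difference = 17 − 34 = -17.

-17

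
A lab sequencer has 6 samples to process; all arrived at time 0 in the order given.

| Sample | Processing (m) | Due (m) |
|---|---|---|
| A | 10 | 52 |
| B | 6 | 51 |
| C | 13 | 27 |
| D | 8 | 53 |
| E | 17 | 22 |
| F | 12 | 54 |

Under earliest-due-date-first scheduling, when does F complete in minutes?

66

EDD (increasing due date): E C B A D F.
E: 0→17
C: 17→30
B: 30→36
A: 36→46
D: 46→54
F: 54→66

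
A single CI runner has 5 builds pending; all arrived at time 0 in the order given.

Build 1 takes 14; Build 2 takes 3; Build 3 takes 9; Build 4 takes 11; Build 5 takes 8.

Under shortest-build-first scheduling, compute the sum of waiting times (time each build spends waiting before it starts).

65

SPT (increasing processing time): Build 2 Build 5 Build 3 Build 4 Build 1.
Build 2: waits 0, runs 0→3
Build 5: waits 3, runs 3→11
Build 3: waits 11, runs 11→20
Build 4: waits 20, runs 20→31
Build 1: waits 31, runs 31→45
Sum = 0+3+11+20+31 = 65.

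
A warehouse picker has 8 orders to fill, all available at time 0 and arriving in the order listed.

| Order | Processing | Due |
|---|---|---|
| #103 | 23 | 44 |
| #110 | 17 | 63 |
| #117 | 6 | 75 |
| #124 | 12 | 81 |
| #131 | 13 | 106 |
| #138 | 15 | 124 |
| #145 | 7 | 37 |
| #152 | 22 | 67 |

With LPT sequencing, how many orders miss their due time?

3

LPT (decreasing processing time): #103 #152 #110 #138 #131 #124 #145 #117.
#103: 0→23, due 44, tardiness 0
#152: 23→45, due 67, tardiness 0
#110: 45→62, due 63, tardiness 0
#138: 62→77, due 124, tardiness 0
#131: 77→90, due 106, tardiness 0
#124: 90→102, due 81, tardiness 21
#145: 102→109, due 37, tardiness 72
#117: 109→115, due 75, tardiness 40
Late orders: 3.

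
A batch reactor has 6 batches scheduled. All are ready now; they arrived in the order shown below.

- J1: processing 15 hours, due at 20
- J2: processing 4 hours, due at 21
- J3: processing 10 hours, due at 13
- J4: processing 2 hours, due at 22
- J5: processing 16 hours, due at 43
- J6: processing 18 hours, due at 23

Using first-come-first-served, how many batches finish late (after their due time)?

FIFO (arrival order): J1 J2 J3 J4 J5 J6.
J1: 0→15, due 20, tardiness 0
J2: 15→19, due 21, tardiness 0
J3: 19→29, due 13, tardiness 16
J4: 29→31, due 22, tardiness 9
J5: 31→47, due 43, tardiness 4
J6: 47→65, due 23, tardiness 42
Late batches: 4.

4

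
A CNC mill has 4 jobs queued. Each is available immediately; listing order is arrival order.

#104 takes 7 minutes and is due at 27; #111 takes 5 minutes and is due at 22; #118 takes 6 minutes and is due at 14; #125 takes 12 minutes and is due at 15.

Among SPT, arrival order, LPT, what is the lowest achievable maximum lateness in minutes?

SPT (increasing processing time): #111 #118 #104 #125.
#111: 0→5, due 22, lateness -17
#118: 5→11, due 14, lateness -3
#104: 11→18, due 27, lateness -9
#125: 18→30, due 15, lateness 15
Maximum = 15.
FIFO (arrival order): #104 #111 #118 #125.
#104: 0→7, due 27, lateness -20
#111: 7→12, due 22, lateness -10
#118: 12→18, due 14, lateness 4
#125: 18→30, due 15, lateness 15
Maximum = 15.
LPT (decreasing processing time): #125 #104 #118 #111.
#125: 0→12, due 15, lateness -3
#104: 12→19, due 27, lateness -8
#118: 19→25, due 14, lateness 11
#111: 25→30, due 22, lateness 8
Maximum = 11.
SPT 15, FIFO 15, LPT 11 → minimum 11.

11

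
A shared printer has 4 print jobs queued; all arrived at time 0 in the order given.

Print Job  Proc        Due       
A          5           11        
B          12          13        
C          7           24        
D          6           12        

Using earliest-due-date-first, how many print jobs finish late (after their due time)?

2

EDD (increasing due date): A D B C.
A: 0→5, due 11, tardiness 0
D: 5→11, due 12, tardiness 0
B: 11→23, due 13, tardiness 10
C: 23→30, due 24, tardiness 6
Late print jobs: 2.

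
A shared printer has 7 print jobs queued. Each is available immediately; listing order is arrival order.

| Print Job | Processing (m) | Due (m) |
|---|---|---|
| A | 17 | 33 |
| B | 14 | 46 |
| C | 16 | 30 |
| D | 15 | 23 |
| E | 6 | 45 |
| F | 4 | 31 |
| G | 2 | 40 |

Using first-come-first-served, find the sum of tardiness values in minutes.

FIFO (arrival order): A B C D E F G.
A: 0→17, due 33, tardiness 0
B: 17→31, due 46, tardiness 0
C: 31→47, due 30, tardiness 17
D: 47→62, due 23, tardiness 39
E: 62→68, due 45, tardiness 23
F: 68→72, due 31, tardiness 41
G: 72→74, due 40, tardiness 34
Sum = 0+0+17+39+23+41+34 = 154.

154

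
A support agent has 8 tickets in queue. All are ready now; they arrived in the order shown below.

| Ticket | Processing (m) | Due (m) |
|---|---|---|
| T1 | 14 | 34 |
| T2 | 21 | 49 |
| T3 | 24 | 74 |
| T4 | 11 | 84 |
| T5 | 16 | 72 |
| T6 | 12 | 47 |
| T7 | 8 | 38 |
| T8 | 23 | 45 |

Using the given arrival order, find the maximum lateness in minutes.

84

FIFO (arrival order): T1 T2 T3 T4 T5 T6 T7 T8.
T1: 0→14, due 34, lateness -20
T2: 14→35, due 49, lateness -14
T3: 35→59, due 74, lateness -15
T4: 59→70, due 84, lateness -14
T5: 70→86, due 72, lateness 14
T6: 86→98, due 47, lateness 51
T7: 98→106, due 38, lateness 68
T8: 106→129, due 45, lateness 84
Maximum = 84.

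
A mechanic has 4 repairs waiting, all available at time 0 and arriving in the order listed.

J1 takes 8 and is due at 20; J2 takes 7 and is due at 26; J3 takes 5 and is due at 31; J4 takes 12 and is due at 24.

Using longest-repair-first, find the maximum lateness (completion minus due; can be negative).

1

LPT (decreasing processing time): J4 J1 J2 J3.
J4: 0→12, due 24, lateness -12
J1: 12→20, due 20, lateness 0
J2: 20→27, due 26, lateness 1
J3: 27→32, due 31, lateness 1
Maximum = 1.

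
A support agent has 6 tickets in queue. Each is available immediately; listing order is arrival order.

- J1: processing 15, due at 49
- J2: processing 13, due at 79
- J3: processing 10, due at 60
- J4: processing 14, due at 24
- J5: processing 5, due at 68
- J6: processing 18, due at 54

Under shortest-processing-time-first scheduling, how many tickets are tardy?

3

SPT (increasing processing time): J5 J3 J2 J4 J1 J6.
J5: 0→5, due 68, tardiness 0
J3: 5→15, due 60, tardiness 0
J2: 15→28, due 79, tardiness 0
J4: 28→42, due 24, tardiness 18
J1: 42→57, due 49, tardiness 8
J6: 57→75, due 54, tardiness 21
Late tickets: 3.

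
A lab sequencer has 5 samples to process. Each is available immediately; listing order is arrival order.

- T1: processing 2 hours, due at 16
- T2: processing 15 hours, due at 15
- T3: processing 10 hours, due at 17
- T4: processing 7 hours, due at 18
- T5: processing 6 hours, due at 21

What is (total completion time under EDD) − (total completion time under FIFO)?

13

EDD (increasing due date): T2 T1 T3 T4 T5.
T2: 0→15
T1: 15→17
T3: 17→27
T4: 27→34
T5: 34→40
Sum = 15+17+27+34+40 = 133.
FIFO (arrival order): T1 T2 T3 T4 T5.
T1: 0→2
T2: 2→17
T3: 17→27
T4: 27→34
T5: 34→40
Sum = 2+17+27+34+40 = 120.
Difference = 133 − 120 = 13.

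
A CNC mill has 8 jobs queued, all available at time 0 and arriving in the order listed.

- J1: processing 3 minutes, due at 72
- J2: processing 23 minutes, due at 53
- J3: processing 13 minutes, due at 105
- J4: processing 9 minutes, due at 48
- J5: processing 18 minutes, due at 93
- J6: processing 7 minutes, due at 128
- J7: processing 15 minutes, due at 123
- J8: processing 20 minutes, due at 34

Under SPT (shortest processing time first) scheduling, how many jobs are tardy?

SPT (increasing processing time): J1 J6 J4 J3 J7 J5 J8 J2.
J1: 0→3, due 72, tardiness 0
J6: 3→10, due 128, tardiness 0
J4: 10→19, due 48, tardiness 0
J3: 19→32, due 105, tardiness 0
J7: 32→47, due 123, tardiness 0
J5: 47→65, due 93, tardiness 0
J8: 65→85, due 34, tardiness 51
J2: 85→108, due 53, tardiness 55
Late jobs: 2.

2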